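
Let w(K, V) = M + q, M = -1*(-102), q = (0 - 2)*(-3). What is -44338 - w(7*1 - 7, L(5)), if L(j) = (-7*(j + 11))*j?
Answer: -44446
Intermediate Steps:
q = 6 (q = -2*(-3) = 6)
M = 102
L(j) = j*(-77 - 7*j) (L(j) = (-7*(11 + j))*j = (-77 - 7*j)*j = j*(-77 - 7*j))
w(K, V) = 108 (w(K, V) = 102 + 6 = 108)
-44338 - w(7*1 - 7, L(5)) = -44338 - 1*108 = -44338 - 108 = -44446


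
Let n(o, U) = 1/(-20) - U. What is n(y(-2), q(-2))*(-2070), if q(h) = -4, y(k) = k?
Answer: -16353/2 ≈ -8176.5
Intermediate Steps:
n(o, U) = -1/20 - U
n(y(-2), q(-2))*(-2070) = (-1/20 - 1*(-4))*(-2070) = (-1/20 + 4)*(-2070) = (79/20)*(-2070) = -16353/2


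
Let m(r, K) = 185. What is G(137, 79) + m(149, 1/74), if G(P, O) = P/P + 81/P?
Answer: 25563/137 ≈ 186.59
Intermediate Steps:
G(P, O) = 1 + 81/P
G(137, 79) + m(149, 1/74) = (81 + 137)/137 + 185 = (1/137)*218 + 185 = 218/137 + 185 = 25563/137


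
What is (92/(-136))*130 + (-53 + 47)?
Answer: -1597/17 ≈ -93.941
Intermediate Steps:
(92/(-136))*130 + (-53 + 47) = (92*(-1/136))*130 - 6 = -23/34*130 - 6 = -1495/17 - 6 = -1597/17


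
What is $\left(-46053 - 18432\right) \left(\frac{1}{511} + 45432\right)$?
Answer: $- \frac{1497067832205}{511} \approx -2.9297 \cdot 10^{9}$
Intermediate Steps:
$\left(-46053 - 18432\right) \left(\frac{1}{511} + 45432\right) = - 64485 \left(\frac{1}{511} + 45432\right) = \left(-64485\right) \frac{23215753}{511} = - \frac{1497067832205}{511}$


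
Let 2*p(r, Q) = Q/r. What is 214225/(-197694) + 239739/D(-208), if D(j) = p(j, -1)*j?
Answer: -94790137957/197694 ≈ -4.7948e+5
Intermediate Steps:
p(r, Q) = Q/(2*r) (p(r, Q) = (Q/r)/2 = Q/(2*r))
D(j) = -1/2 (D(j) = ((1/2)*(-1)/j)*j = (-1/(2*j))*j = -1/2)
214225/(-197694) + 239739/D(-208) = 214225/(-197694) + 239739/(-1/2) = 214225*(-1/197694) + 239739*(-2) = -214225/197694 - 479478 = -94790137957/197694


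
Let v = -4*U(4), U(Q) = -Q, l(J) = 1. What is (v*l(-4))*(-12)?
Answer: -192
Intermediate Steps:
v = 16 (v = -(-4)*4 = -4*(-4) = 16)
(v*l(-4))*(-12) = (16*1)*(-12) = 16*(-12) = -192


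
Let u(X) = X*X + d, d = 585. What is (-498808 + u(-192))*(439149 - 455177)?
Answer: 7394662052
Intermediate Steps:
u(X) = 585 + X² (u(X) = X*X + 585 = X² + 585 = 585 + X²)
(-498808 + u(-192))*(439149 - 455177) = (-498808 + (585 + (-192)²))*(439149 - 455177) = (-498808 + (585 + 36864))*(-16028) = (-498808 + 37449)*(-16028) = -461359*(-16028) = 7394662052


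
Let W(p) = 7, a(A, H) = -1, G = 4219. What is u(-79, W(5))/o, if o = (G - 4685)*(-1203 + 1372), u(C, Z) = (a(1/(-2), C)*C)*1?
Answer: -79/78754 ≈ -0.0010031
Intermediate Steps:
u(C, Z) = -C (u(C, Z) = -C*1 = -C)
o = -78754 (o = (4219 - 4685)*(-1203 + 1372) = -466*169 = -78754)
u(-79, W(5))/o = -1*(-79)/(-78754) = 79*(-1/78754) = -79/78754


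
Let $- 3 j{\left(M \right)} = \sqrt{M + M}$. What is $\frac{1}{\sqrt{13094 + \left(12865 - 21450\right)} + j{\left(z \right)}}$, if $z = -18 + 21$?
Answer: $\frac{3}{- \sqrt{6} + 9 \sqrt{501}} \approx 0.015076$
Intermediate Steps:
$z = 3$
$j{\left(M \right)} = - \frac{\sqrt{2} \sqrt{M}}{3}$ ($j{\left(M \right)} = - \frac{\sqrt{M + M}}{3} = - \frac{\sqrt{2 M}}{3} = - \frac{\sqrt{2} \sqrt{M}}{3}$)
$\frac{1}{\sqrt{13094 + \left(12865 - 21450\right)} + j{\left(z \right)}} = \frac{1}{\sqrt{13094 + \left(12865 - 21450\right)} - \frac{\sqrt{2} \sqrt{3}}{3}} = \frac{1}{\sqrt{13094 + \left(12865 - 21450\right)} - \frac{\sqrt{6}}{3}} = \frac{1}{\sqrt{13094 - 8585} - \frac{\sqrt{6}}{3}} = \frac{1}{\sqrt{4509} - \frac{\sqrt{6}}{3}} = \frac{1}{3 \sqrt{501} - \frac{\sqrt{6}}{3}}$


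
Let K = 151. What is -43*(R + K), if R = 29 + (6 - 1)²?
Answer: -8815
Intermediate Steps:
R = 54 (R = 29 + 5² = 29 + 25 = 54)
-43*(R + K) = -43*(54 + 151) = -43*205 = -8815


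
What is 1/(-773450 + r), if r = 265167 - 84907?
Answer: -1/593190 ≈ -1.6858e-6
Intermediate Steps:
r = 180260
1/(-773450 + r) = 1/(-773450 + 180260) = 1/(-593190) = -1/593190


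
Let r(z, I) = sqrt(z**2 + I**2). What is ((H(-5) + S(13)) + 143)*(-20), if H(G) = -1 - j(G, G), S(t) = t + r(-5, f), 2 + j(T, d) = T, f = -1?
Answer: -3240 - 20*sqrt(26) ≈ -3342.0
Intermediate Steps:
j(T, d) = -2 + T
r(z, I) = sqrt(I**2 + z**2)
S(t) = t + sqrt(26) (S(t) = t + sqrt((-1)**2 + (-5)**2) = t + sqrt(1 + 25) = t + sqrt(26))
H(G) = 1 - G (H(G) = -1 - (-2 + G) = -1 + (2 - G) = 1 - G)
((H(-5) + S(13)) + 143)*(-20) = (((1 - 1*(-5)) + (13 + sqrt(26))) + 143)*(-20) = (((1 + 5) + (13 + sqrt(26))) + 143)*(-20) = ((6 + (13 + sqrt(26))) + 143)*(-20) = ((19 + sqrt(26)) + 143)*(-20) = (162 + sqrt(26))*(-20) = -3240 - 20*sqrt(26)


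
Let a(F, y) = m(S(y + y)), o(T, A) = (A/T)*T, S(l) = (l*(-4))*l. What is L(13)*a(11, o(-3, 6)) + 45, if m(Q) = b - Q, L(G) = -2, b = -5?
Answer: -1097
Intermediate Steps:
S(l) = -4*l² (S(l) = (-4*l)*l = -4*l²)
m(Q) = -5 - Q
o(T, A) = A
a(F, y) = -5 + 16*y² (a(F, y) = -5 - (-4)*(y + y)² = -5 - (-4)*(2*y)² = -5 - (-4)*4*y² = -5 - (-16)*y² = -5 + 16*y²)
L(13)*a(11, o(-3, 6)) + 45 = -2*(-5 + 16*6²) + 45 = -2*(-5 + 16*36) + 45 = -2*(-5 + 576) + 45 = -2*571 + 45 = -1142 + 45 = -1097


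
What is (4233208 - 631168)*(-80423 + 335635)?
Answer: 919283832480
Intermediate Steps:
(4233208 - 631168)*(-80423 + 335635) = 3602040*255212 = 919283832480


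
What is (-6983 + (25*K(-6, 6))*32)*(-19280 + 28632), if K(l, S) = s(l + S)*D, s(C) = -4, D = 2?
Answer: -125157816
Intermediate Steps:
K(l, S) = -8 (K(l, S) = -4*2 = -8)
(-6983 + (25*K(-6, 6))*32)*(-19280 + 28632) = (-6983 + (25*(-8))*32)*(-19280 + 28632) = (-6983 - 200*32)*9352 = (-6983 - 6400)*9352 = -13383*9352 = -125157816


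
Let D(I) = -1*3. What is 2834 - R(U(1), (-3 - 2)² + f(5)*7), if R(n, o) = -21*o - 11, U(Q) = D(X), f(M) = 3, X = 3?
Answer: 3811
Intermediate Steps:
D(I) = -3
U(Q) = -3
R(n, o) = -11 - 21*o
2834 - R(U(1), (-3 - 2)² + f(5)*7) = 2834 - (-11 - 21*((-3 - 2)² + 3*7)) = 2834 - (-11 - 21*((-5)² + 21)) = 2834 - (-11 - 21*(25 + 21)) = 2834 - (-11 - 21*46) = 2834 - (-11 - 966) = 2834 - 1*(-977) = 2834 + 977 = 3811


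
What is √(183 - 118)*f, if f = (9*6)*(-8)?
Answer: -432*√65 ≈ -3482.9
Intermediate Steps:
f = -432 (f = 54*(-8) = -432)
√(183 - 118)*f = √(183 - 118)*(-432) = √65*(-432) = -432*√65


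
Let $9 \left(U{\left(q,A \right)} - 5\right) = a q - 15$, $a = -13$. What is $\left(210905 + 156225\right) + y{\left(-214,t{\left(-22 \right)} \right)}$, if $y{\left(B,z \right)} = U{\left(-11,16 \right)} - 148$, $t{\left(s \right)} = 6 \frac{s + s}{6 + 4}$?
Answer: $\frac{3303011}{9} \approx 3.67 \cdot 10^{5}$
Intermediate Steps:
$U{\left(q,A \right)} = \frac{10}{3} - \frac{13 q}{9}$ ($U{\left(q,A \right)} = 5 + \frac{- 13 q - 15}{9} = 5 + \frac{-15 - 13 q}{9} = 5 - \left(\frac{5}{3} + \frac{13 q}{9}\right) = \frac{10}{3} - \frac{13 q}{9}$)
$t{\left(s \right)} = \frac{6 s}{5}$ ($t{\left(s \right)} = 6 \frac{2 s}{10} = 6 \cdot 2 s \frac{1}{10} = 6 \frac{s}{5} = \frac{6 s}{5}$)
$y{\left(B,z \right)} = - \frac{1159}{9}$ ($y{\left(B,z \right)} = \left(\frac{10}{3} - - \frac{143}{9}\right) - 148 = \left(\frac{10}{3} + \frac{143}{9}\right) - 148 = \frac{173}{9} - 148 = - \frac{1159}{9}$)
$\left(210905 + 156225\right) + y{\left(-214,t{\left(-22 \right)} \right)} = \left(210905 + 156225\right) - \frac{1159}{9} = 367130 - \frac{1159}{9} = \frac{3303011}{9}$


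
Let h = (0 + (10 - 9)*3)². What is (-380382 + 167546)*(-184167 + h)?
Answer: 39195452088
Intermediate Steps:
h = 9 (h = (0 + 1*3)² = (0 + 3)² = 3² = 9)
(-380382 + 167546)*(-184167 + h) = (-380382 + 167546)*(-184167 + 9) = -212836*(-184158) = 39195452088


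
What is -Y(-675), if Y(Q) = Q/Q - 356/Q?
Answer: -1031/675 ≈ -1.5274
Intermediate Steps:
Y(Q) = 1 - 356/Q
-Y(-675) = -(-356 - 675)/(-675) = -(-1)*(-1031)/675 = -1*1031/675 = -1031/675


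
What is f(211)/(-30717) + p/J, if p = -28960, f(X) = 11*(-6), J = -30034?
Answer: 148591094/153759063 ≈ 0.96639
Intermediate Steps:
f(X) = -66
f(211)/(-30717) + p/J = -66/(-30717) - 28960/(-30034) = -66*(-1/30717) - 28960*(-1/30034) = 22/10239 + 14480/15017 = 148591094/153759063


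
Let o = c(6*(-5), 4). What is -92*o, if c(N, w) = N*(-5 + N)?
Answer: -96600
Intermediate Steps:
o = 1050 (o = (6*(-5))*(-5 + 6*(-5)) = -30*(-5 - 30) = -30*(-35) = 1050)
-92*o = -92*1050 = -96600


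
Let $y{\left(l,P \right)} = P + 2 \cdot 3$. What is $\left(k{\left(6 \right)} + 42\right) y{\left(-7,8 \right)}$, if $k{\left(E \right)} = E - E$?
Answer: $588$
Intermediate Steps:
$k{\left(E \right)} = 0$
$y{\left(l,P \right)} = 6 + P$ ($y{\left(l,P \right)} = P + 6 = 6 + P$)
$\left(k{\left(6 \right)} + 42\right) y{\left(-7,8 \right)} = \left(0 + 42\right) \left(6 + 8\right) = 42 \cdot 14 = 588$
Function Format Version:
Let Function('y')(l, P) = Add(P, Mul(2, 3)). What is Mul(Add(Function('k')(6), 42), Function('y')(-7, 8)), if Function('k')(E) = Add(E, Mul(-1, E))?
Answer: 588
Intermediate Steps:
Function('k')(E) = 0
Function('y')(l, P) = Add(6, P) (Function('y')(l, P) = Add(P, 6) = Add(6, P))
Mul(Add(Function('k')(6), 42), Function('y')(-7, 8)) = Mul(Add(0, 42), Add(6, 8)) = Mul(42, 14) = 588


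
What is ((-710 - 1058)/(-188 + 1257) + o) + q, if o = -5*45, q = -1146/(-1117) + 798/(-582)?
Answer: -26292183788/115825081 ≈ -227.00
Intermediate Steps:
q = -37399/108349 (q = -1146*(-1/1117) + 798*(-1/582) = 1146/1117 - 133/97 = -37399/108349 ≈ -0.34517)
o = -225
((-710 - 1058)/(-188 + 1257) + o) + q = ((-710 - 1058)/(-188 + 1257) - 225) - 37399/108349 = (-1768/1069 - 225) - 37399/108349 = -242293/1069 - 37399/108349 = -26292183788/115825081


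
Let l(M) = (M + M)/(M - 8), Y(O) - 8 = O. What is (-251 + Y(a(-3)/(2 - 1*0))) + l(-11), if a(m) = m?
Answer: -9247/38 ≈ -243.34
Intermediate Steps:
Y(O) = 8 + O
l(M) = 2*M/(-8 + M) (l(M) = (2*M)/(-8 + M) = 2*M/(-8 + M))
(-251 + Y(a(-3)/(2 - 1*0))) + l(-11) = (-251 + (8 - 3/(2 - 1*0))) + 2*(-11)/(-8 - 11) = (-251 + (8 - 3/(2 + 0))) + 2*(-11)/(-19) = (-251 + (8 - 3/2)) + 2*(-11)*(-1/19) = (-251 + (8 - 3*½)) + 22/19 = (-251 + (8 - 3/2)) + 22/19 = (-251 + 13/2) + 22/19 = -489/2 + 22/19 = -9247/38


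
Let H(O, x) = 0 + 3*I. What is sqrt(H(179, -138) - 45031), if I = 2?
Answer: 5*I*sqrt(1801) ≈ 212.19*I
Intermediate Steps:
H(O, x) = 6 (H(O, x) = 0 + 3*2 = 0 + 6 = 6)
sqrt(H(179, -138) - 45031) = sqrt(6 - 45031) = sqrt(-45025) = 5*I*sqrt(1801)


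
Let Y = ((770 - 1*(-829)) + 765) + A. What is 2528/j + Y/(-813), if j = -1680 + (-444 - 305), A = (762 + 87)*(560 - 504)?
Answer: -41093932/658259 ≈ -62.428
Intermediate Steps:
A = 47544 (A = 849*56 = 47544)
Y = 49908 (Y = ((770 - 1*(-829)) + 765) + 47544 = ((770 + 829) + 765) + 47544 = (1599 + 765) + 47544 = 2364 + 47544 = 49908)
j = -2429 (j = -1680 - 749 = -2429)
2528/j + Y/(-813) = 2528/(-2429) + 49908/(-813) = 2528*(-1/2429) + 49908*(-1/813) = -2528/2429 - 16636/271 = -41093932/658259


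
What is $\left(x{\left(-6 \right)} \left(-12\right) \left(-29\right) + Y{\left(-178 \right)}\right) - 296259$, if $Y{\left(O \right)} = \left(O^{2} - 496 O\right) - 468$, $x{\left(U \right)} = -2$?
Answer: $-177451$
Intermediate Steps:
$Y{\left(O \right)} = -468 + O^{2} - 496 O$
$\left(x{\left(-6 \right)} \left(-12\right) \left(-29\right) + Y{\left(-178 \right)}\right) - 296259 = \left(\left(-2\right) \left(-12\right) \left(-29\right) - \left(-87820 - 31684\right)\right) - 296259 = \left(24 \left(-29\right) + \left(-468 + 31684 + 88288\right)\right) - 296259 = \left(-696 + 119504\right) - 296259 = 118808 - 296259 = -177451$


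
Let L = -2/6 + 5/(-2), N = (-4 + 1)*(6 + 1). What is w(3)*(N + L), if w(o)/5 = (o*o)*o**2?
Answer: -19305/2 ≈ -9652.5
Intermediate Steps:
N = -21 (N = -3*7 = -21)
w(o) = 5*o**4 (w(o) = 5*((o*o)*o**2) = 5*(o**2*o**2) = 5*o**4)
L = -17/6 (L = -2*1/6 + 5*(-1/2) = -1/3 - 5/2 = -17/6 ≈ -2.8333)
w(3)*(N + L) = (5*3**4)*(-21 - 17/6) = (5*81)*(-143/6) = 405*(-143/6) = -19305/2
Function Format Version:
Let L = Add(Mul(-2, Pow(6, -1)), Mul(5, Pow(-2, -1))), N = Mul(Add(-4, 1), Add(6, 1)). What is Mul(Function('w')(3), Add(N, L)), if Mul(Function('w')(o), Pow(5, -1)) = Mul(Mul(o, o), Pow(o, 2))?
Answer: Rational(-19305, 2) ≈ -9652.5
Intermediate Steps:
N = -21 (N = Mul(-3, 7) = -21)
Function('w')(o) = Mul(5, Pow(o, 4)) (Function('w')(o) = Mul(5, Mul(Mul(o, o), Pow(o, 2))) = Mul(5, Mul(Pow(o, 2), Pow(o, 2))) = Mul(5, Pow(o, 4)))
L = Rational(-17, 6) (L = Add(Mul(-2, Rational(1, 6)), Mul(5, Rational(-1, 2))) = Add(Rational(-1, 3), Rational(-5, 2)) = Rational(-17, 6) ≈ -2.8333)
Mul(Function('w')(3), Add(N, L)) = Mul(Mul(5, Pow(3, 4)), Add(-21, Rational(-17, 6))) = Mul(Mul(5, 81), Rational(-143, 6)) = Mul(405, Rational(-143, 6)) = Rational(-19305, 2)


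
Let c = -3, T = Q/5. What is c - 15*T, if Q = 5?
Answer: -18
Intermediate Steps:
T = 1 (T = 5/5 = 5*(⅕) = 1)
c - 15*T = -3 - 15*1 = -3 - 15 = -18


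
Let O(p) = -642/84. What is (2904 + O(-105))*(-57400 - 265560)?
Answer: -6547852520/7 ≈ -9.3541e+8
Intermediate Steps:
O(p) = -107/14 (O(p) = -642*1/84 = -107/14)
(2904 + O(-105))*(-57400 - 265560) = (2904 - 107/14)*(-57400 - 265560) = (40549/14)*(-322960) = -6547852520/7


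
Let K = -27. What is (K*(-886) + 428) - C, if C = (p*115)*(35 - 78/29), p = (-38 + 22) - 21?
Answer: 4693085/29 ≈ 1.6183e+5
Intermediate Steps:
p = -37 (p = -16 - 21 = -37)
C = -3986935/29 (C = (-37*115)*(35 - 78/29) = -4255*(35 - 78*1/29) = -4255*(35 - 78/29) = -4255*937/29 = -3986935/29 ≈ -1.3748e+5)
(K*(-886) + 428) - C = (-27*(-886) + 428) - 1*(-3986935/29) = (23922 + 428) + 3986935/29 = 24350 + 3986935/29 = 4693085/29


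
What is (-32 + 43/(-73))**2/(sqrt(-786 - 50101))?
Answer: -5659641*I*sqrt(50887)/271176823 ≈ -4.708*I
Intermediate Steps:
(-32 + 43/(-73))**2/(sqrt(-786 - 50101)) = (-32 + 43*(-1/73))**2/(sqrt(-50887)) = (-32 - 43/73)**2/((I*sqrt(50887))) = (-2379/73)**2*(-I*sqrt(50887)/50887) = 5659641*(-I*sqrt(50887)/50887)/5329 = -5659641*I*sqrt(50887)/271176823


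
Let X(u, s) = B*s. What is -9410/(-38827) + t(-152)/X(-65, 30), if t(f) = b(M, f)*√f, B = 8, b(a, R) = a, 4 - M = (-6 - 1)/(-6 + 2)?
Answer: 9410/38827 + 3*I*√38/160 ≈ 0.24236 + 0.11558*I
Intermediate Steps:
M = 9/4 (M = 4 - (-6 - 1)/(-6 + 2) = 4 - (-7)/(-4) = 4 - (-7)*(-1)/4 = 4 - 1*7/4 = 4 - 7/4 = 9/4 ≈ 2.2500)
X(u, s) = 8*s
t(f) = 9*√f/4
-9410/(-38827) + t(-152)/X(-65, 30) = -9410/(-38827) + (9*√(-152)/4)/((8*30)) = -9410*(-1/38827) + (9*(2*I*√38)/4)/240 = 9410/38827 + (9*I*√38/2)*(1/240) = 9410/38827 + 3*I*√38/160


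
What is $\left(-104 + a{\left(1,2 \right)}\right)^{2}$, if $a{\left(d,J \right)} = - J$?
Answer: $11236$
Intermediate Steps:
$\left(-104 + a{\left(1,2 \right)}\right)^{2} = \left(-104 - 2\right)^{2} = \left(-106\right)^{2} = 11236$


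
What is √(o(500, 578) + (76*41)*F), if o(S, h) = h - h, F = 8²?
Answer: 16*√779 ≈ 446.57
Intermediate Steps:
F = 64
o(S, h) = 0
√(o(500, 578) + (76*41)*F) = √(0 + (76*41)*64) = √(0 + 3116*64) = √(0 + 199424) = √199424 = 16*√779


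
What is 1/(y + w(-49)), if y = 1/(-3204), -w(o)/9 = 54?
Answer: -3204/1557145 ≈ -0.0020576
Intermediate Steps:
w(o) = -486 (w(o) = -9*54 = -486)
y = -1/3204 ≈ -0.00031211
1/(y + w(-49)) = 1/(-1/3204 - 486) = 1/(-1557145/3204) = -3204/1557145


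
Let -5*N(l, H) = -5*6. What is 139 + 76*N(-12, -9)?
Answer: 595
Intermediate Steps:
N(l, H) = 6 (N(l, H) = -(-1)*6 = -⅕*(-30) = 6)
139 + 76*N(-12, -9) = 139 + 76*6 = 139 + 456 = 595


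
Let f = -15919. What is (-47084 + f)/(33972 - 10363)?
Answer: -63003/23609 ≈ -2.6686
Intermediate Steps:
(-47084 + f)/(33972 - 10363) = (-47084 - 15919)/(33972 - 10363) = -63003/23609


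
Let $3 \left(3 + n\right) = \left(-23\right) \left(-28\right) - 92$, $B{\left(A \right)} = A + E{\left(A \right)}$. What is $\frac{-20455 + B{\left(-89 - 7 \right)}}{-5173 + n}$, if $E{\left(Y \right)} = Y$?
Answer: $\frac{20647}{4992} \approx 4.136$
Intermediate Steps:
$B{\left(A \right)} = 2 A$ ($B{\left(A \right)} = A + A = 2 A$)
$n = 181$ ($n = -3 + \frac{\left(-23\right) \left(-28\right) - 92}{3} = -3 + \frac{644 - 92}{3} = -3 + \frac{1}{3} \cdot 552 = -3 + 184 = 181$)
$\frac{-20455 + B{\left(-89 - 7 \right)}}{-5173 + n} = \frac{-20455 + 2 \left(-89 - 7\right)}{-5173 + 181} = \frac{-20455 + 2 \left(-89 - 7\right)}{-4992} = \left(-20455 + 2 \left(-96\right)\right) \left(- \frac{1}{4992}\right) = \left(-20455 - 192\right) \left(- \frac{1}{4992}\right) = \left(-20647\right) \left(- \frac{1}{4992}\right) = \frac{20647}{4992}$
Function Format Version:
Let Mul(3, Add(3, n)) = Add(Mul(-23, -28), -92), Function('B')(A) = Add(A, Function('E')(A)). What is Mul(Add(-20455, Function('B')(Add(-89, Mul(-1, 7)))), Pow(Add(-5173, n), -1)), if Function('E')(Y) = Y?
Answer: Rational(20647, 4992) ≈ 4.1360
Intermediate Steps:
Function('B')(A) = Mul(2, A) (Function('B')(A) = Add(A, A) = Mul(2, A))
n = 181 (n = Add(-3, Mul(Rational(1, 3), Add(Mul(-23, -28), -92))) = Add(-3, Mul(Rational(1, 3), Add(644, -92))) = Add(-3, Mul(Rational(1, 3), 552)) = Add(-3, 184) = 181)
Mul(Add(-20455, Function('B')(Add(-89, Mul(-1, 7)))), Pow(Add(-5173, n), -1)) = Mul(Add(-20455, Mul(2, Add(-89, Mul(-1, 7)))), Pow(Add(-5173, 181), -1)) = Mul(Add(-20455, Mul(2, Add(-89, -7))), Pow(-4992, -1)) = Mul(Add(-20455, Mul(2, -96)), Rational(-1, 4992)) = Mul(Add(-20455, -192), Rational(-1, 4992)) = Mul(-20647, Rational(-1, 4992)) = Rational(20647, 4992)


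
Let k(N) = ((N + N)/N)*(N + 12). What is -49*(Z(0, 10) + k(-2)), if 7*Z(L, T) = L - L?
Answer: -980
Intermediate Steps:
k(N) = 24 + 2*N (k(N) = ((2*N)/N)*(12 + N) = 2*(12 + N) = 24 + 2*N)
Z(L, T) = 0 (Z(L, T) = (L - L)/7 = (1/7)*0 = 0)
-49*(Z(0, 10) + k(-2)) = -49*(0 + (24 + 2*(-2))) = -49*(0 + (24 - 4)) = -49*(0 + 20) = -49*20 = -980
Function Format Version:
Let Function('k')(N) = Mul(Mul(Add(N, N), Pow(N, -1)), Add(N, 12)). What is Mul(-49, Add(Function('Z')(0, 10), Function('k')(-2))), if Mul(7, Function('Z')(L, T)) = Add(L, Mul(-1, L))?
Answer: -980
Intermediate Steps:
Function('k')(N) = Add(24, Mul(2, N)) (Function('k')(N) = Mul(Mul(Mul(2, N), Pow(N, -1)), Add(12, N)) = Mul(2, Add(12, N)) = Add(24, Mul(2, N)))
Function('Z')(L, T) = 0 (Function('Z')(L, T) = Mul(Rational(1, 7), Add(L, Mul(-1, L))) = Mul(Rational(1, 7), 0) = 0)
Mul(-49, Add(Function('Z')(0, 10), Function('k')(-2))) = Mul(-49, Add(0, Add(24, Mul(2, -2)))) = Mul(-49, Add(0, Add(24, -4))) = Mul(-49, Add(0, 20)) = Mul(-49, 20) = -980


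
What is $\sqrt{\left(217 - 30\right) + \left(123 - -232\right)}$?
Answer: $\sqrt{542} \approx 23.281$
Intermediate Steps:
$\sqrt{\left(217 - 30\right) + \left(123 - -232\right)} = \sqrt{\left(217 - 30\right) + \left(123 + 232\right)} = \sqrt{187 + 355} = \sqrt{542}$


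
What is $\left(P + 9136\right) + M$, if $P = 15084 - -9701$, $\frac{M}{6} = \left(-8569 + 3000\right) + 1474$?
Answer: $9351$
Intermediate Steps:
$M = -24570$ ($M = 6 \left(\left(-8569 + 3000\right) + 1474\right) = 6 \left(-5569 + 1474\right) = 6 \left(-4095\right) = -24570$)
$P = 24785$ ($P = 15084 + 9701 = 24785$)
$\left(P + 9136\right) + M = \left(24785 + 9136\right) - 24570 = 33921 - 24570 = 9351$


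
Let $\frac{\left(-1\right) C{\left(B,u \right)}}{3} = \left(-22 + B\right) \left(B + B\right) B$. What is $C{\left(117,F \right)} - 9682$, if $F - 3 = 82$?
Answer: $-7812412$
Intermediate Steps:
$F = 85$ ($F = 3 + 82 = 85$)
$C{\left(B,u \right)} = - 6 B^{2} \left(-22 + B\right)$ ($C{\left(B,u \right)} = - 3 \left(-22 + B\right) \left(B + B\right) B = - 3 \left(-22 + B\right) 2 B B = - 3 \cdot 2 B \left(-22 + B\right) B = - 3 \cdot 2 B^{2} \left(-22 + B\right) = - 6 B^{2} \left(-22 + B\right)$)
$C{\left(117,F \right)} - 9682 = 6 \cdot 117^{2} \left(22 - 117\right) - 9682 = 6 \cdot 13689 \left(22 - 117\right) - 9682 = 6 \cdot 13689 \left(-95\right) - 9682 = -7802730 - 9682 = -7812412$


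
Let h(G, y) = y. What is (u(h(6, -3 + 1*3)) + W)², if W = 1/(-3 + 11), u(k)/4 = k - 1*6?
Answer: 36481/64 ≈ 570.02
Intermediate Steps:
u(k) = -24 + 4*k (u(k) = 4*(k - 1*6) = 4*(k - 6) = 4*(-6 + k) = -24 + 4*k)
W = ⅛ (W = 1/8 = ⅛ ≈ 0.12500)
(u(h(6, -3 + 1*3)) + W)² = ((-24 + 4*(-3 + 1*3)) + ⅛)² = ((-24 + 4*(-3 + 3)) + ⅛)² = ((-24 + 4*0) + ⅛)² = ((-24 + 0) + ⅛)² = (-24 + ⅛)² = (-191/8)² = 36481/64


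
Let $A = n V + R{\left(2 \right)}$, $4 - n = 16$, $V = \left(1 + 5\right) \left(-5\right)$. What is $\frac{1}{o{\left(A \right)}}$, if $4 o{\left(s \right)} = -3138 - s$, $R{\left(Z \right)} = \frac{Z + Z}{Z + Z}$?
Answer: $- \frac{4}{3499} \approx -0.0011432$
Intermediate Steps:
$V = -30$ ($V = 6 \left(-5\right) = -30$)
$n = -12$ ($n = 4 - 16 = -12$)
$R{\left(Z \right)} = 1$ ($R{\left(Z \right)} = \frac{2 Z}{2 Z} = 2 Z \frac{1}{2 Z} = 1$)
$A = 361$ ($A = \left(-12\right) \left(-30\right) + 1 = 360 + 1 = 361$)
$o{\left(s \right)} = - \frac{1569}{2} - \frac{s}{4}$ ($o{\left(s \right)} = \frac{-3138 - s}{4} = - \frac{1569}{2} - \frac{s}{4}$)
$\frac{1}{o{\left(A \right)}} = \frac{1}{- \frac{1569}{2} - \frac{361}{4}} = \frac{1}{- \frac{3499}{4}} = - \frac{4}{3499}$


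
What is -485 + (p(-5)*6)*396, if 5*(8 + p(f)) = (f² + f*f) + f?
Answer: 1891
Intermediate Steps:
p(f) = -8 + f/5 + 2*f²/5 (p(f) = -8 + ((f² + f*f) + f)/5 = -8 + ((f² + f²) + f)/5 = -8 + (2*f² + f)/5 = -8 + (f + 2*f²)/5 = -8 + (f/5 + 2*f²/5) = -8 + f/5 + 2*f²/5)
-485 + (p(-5)*6)*396 = -485 + ((-8 + (⅕)*(-5) + (⅖)*(-5)²)*6)*396 = -485 + ((-8 - 1 + (⅖)*25)*6)*396 = -485 + ((-8 - 1 + 10)*6)*396 = -485 + (1*6)*396 = -485 + 6*396 = -485 + 2376 = 1891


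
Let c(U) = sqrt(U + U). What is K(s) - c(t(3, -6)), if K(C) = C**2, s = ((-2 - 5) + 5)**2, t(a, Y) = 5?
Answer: 16 - sqrt(10) ≈ 12.838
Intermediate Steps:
c(U) = sqrt(2)*sqrt(U) (c(U) = sqrt(2*U) = sqrt(2)*sqrt(U))
s = 4 (s = (-7 + 5)**2 = (-2)**2 = 4)
K(s) - c(t(3, -6)) = 4**2 - sqrt(2)*sqrt(5) = 16 - sqrt(10)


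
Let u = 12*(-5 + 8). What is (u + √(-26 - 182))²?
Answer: 1088 + 288*I*√13 ≈ 1088.0 + 1038.4*I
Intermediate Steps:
u = 36 (u = 12*3 = 36)
(u + √(-26 - 182))² = (36 + √(-26 - 182))² = (36 + √(-208))² = (36 + 4*I*√13)²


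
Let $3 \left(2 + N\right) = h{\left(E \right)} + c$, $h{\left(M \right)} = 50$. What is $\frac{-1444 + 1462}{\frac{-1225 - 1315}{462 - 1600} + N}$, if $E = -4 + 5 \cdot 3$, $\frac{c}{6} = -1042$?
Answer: $- \frac{15363}{1764271} \approx -0.0087079$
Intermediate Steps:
$c = -6252$ ($c = 6 \left(-1042\right) = -6252$)
$E = 11$ ($E = -4 + 15 = 11$)
$N = - \frac{6208}{3}$ ($N = -2 + \frac{50 - 6252}{3} = -2 + \frac{1}{3} \left(-6202\right) = -2 - \frac{6202}{3} = - \frac{6208}{3} \approx -2069.3$)
$\frac{-1444 + 1462}{\frac{-1225 - 1315}{462 - 1600} + N} = \frac{-1444 + 1462}{\frac{-1225 - 1315}{462 - 1600} - \frac{6208}{3}} = \frac{18}{- \frac{2540}{-1138} - \frac{6208}{3}} = \frac{18}{\left(-2540\right) \left(- \frac{1}{1138}\right) - \frac{6208}{3}} = \frac{18}{\frac{1270}{569} - \frac{6208}{3}} = \frac{18}{- \frac{3528542}{1707}} = 18 \left(- \frac{1707}{3528542}\right) = - \frac{15363}{1764271}$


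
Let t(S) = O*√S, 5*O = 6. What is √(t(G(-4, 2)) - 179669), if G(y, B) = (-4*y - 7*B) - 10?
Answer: √(-4491725 + 60*I*√2)/5 ≈ 0.0040037 + 423.87*I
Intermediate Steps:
O = 6/5 (O = (⅕)*6 = 6/5 ≈ 1.2000)
G(y, B) = -10 - 7*B - 4*y (G(y, B) = (-7*B - 4*y) - 10 = -10 - 7*B - 4*y)
t(S) = 6*√S/5
√(t(G(-4, 2)) - 179669) = √(6*√(-10 - 7*2 - 4*(-4))/5 - 179669) = √(6*√(-10 - 14 + 16)/5 - 179669) = √(6*√(-8)/5 - 179669) = √(6*(2*I*√2)/5 - 179669) = √(12*I*√2/5 - 179669) = √(-179669 + 12*I*√2/5)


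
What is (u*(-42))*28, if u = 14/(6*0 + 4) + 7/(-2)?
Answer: 0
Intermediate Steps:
u = 0 (u = 14/(0 + 4) + 7*(-½) = 14/4 - 7/2 = 14*(¼) - 7/2 = 7/2 - 7/2 = 0)
(u*(-42))*28 = (0*(-42))*28 = 0*28 = 0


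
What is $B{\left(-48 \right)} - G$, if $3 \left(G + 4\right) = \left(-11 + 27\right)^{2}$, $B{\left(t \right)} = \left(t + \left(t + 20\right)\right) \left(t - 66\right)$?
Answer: $\frac{25748}{3} \approx 8582.7$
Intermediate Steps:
$B{\left(t \right)} = \left(-66 + t\right) \left(20 + 2 t\right)$ ($B{\left(t \right)} = \left(t + \left(20 + t\right)\right) \left(-66 + t\right) = \left(20 + 2 t\right) \left(-66 + t\right) = \left(-66 + t\right) \left(20 + 2 t\right)$)
$G = \frac{244}{3}$ ($G = -4 + \frac{\left(-11 + 27\right)^{2}}{3} = -4 + \frac{16^{2}}{3} = -4 + \frac{1}{3} \cdot 256 = -4 + \frac{256}{3} = \frac{244}{3} \approx 81.333$)
$B{\left(-48 \right)} - G = \left(-1320 - -5376 + 2 \left(-48\right)^{2}\right) - \frac{244}{3} = \left(-1320 + 5376 + 2 \cdot 2304\right) - \frac{244}{3} = \left(-1320 + 5376 + 4608\right) - \frac{244}{3} = 8664 - \frac{244}{3} = \frac{25748}{3}$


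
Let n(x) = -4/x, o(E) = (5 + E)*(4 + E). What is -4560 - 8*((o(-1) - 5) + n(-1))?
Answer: -4648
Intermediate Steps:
o(E) = (4 + E)*(5 + E)
-4560 - 8*((o(-1) - 5) + n(-1)) = -4560 - 8*(((20 + (-1)² + 9*(-1)) - 5) - 4/(-1)) = -4560 - 8*(((20 + 1 - 9) - 5) - 4*(-1)) = -4560 - 8*((12 - 5) + 4) = -4560 - 8*(7 + 4) = -4560 - 8*11 = -4560 - 88 = -4648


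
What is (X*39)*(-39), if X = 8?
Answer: -12168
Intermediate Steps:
(X*39)*(-39) = (8*39)*(-39) = 312*(-39) = -12168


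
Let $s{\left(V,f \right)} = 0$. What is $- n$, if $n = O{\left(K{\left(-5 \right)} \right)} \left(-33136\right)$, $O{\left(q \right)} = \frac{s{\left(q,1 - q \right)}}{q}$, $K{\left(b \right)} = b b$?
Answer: $0$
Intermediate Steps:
$K{\left(b \right)} = b^{2}$
$O{\left(q \right)} = 0$ ($O{\left(q \right)} = \frac{0}{q} = 0$)
$n = 0$ ($n = 0 \left(-33136\right) = 0$)
$- n = \left(-1\right) 0 = 0$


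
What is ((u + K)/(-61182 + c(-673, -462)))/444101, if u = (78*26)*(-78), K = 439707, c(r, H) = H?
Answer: -8531/829580668 ≈ -1.0284e-5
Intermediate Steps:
u = -158184 (u = 2028*(-78) = -158184)
((u + K)/(-61182 + c(-673, -462)))/444101 = ((-158184 + 439707)/(-61182 - 462))/444101 = (281523/(-61644))*(1/444101) = (281523*(-1/61644))*(1/444101) = -8531/1868*1/444101 = -8531/829580668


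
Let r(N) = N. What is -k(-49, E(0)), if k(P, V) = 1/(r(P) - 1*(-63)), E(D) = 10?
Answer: -1/14 ≈ -0.071429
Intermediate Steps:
k(P, V) = 1/(63 + P) (k(P, V) = 1/(P - 1*(-63)) = 1/(P + 63) = 1/(63 + P))
-k(-49, E(0)) = -1/(63 - 49) = -1/14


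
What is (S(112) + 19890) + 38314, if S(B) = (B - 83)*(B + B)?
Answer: 64700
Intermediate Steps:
S(B) = 2*B*(-83 + B) (S(B) = (-83 + B)*(2*B) = 2*B*(-83 + B))
(S(112) + 19890) + 38314 = (2*112*(-83 + 112) + 19890) + 38314 = (2*112*29 + 19890) + 38314 = (6496 + 19890) + 38314 = 26386 + 38314 = 64700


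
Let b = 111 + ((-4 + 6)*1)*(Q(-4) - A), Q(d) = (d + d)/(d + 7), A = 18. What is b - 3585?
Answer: -10546/3 ≈ -3515.3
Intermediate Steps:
Q(d) = 2*d/(7 + d) (Q(d) = (2*d)/(7 + d) = 2*d/(7 + d))
b = 209/3 (b = 111 + ((-4 + 6)*1)*(2*(-4)/(7 - 4) - 1*18) = 111 + (2*1)*(2*(-4)/3 - 18) = 111 + 2*(2*(-4)*(1/3) - 18) = 111 + 2*(-8/3 - 18) = 111 + 2*(-62/3) = 111 - 124/3 = 209/3 ≈ 69.667)
b - 3585 = 209/3 - 3585 = -10546/3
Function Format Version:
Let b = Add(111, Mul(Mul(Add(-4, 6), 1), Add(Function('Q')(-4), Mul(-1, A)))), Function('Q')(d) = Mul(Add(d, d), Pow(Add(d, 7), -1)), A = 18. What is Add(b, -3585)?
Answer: Rational(-10546, 3) ≈ -3515.3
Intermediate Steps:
Function('Q')(d) = Mul(2, d, Pow(Add(7, d), -1)) (Function('Q')(d) = Mul(Mul(2, d), Pow(Add(7, d), -1)) = Mul(2, d, Pow(Add(7, d), -1)))
b = Rational(209, 3) (b = Add(111, Mul(Mul(Add(-4, 6), 1), Add(Mul(2, -4, Pow(Add(7, -4), -1)), Mul(-1, 18)))) = Add(111, Mul(Mul(2, 1), Add(Mul(2, -4, Pow(3, -1)), -18))) = Add(111, Mul(2, Add(Mul(2, -4, Rational(1, 3)), -18))) = Add(111, Mul(2, Add(Rational(-8, 3), -18))) = Add(111, Mul(2, Rational(-62, 3))) = Add(111, Rational(-124, 3)) = Rational(209, 3) ≈ 69.667)
Add(b, -3585) = Add(Rational(209, 3), -3585) = Rational(-10546, 3)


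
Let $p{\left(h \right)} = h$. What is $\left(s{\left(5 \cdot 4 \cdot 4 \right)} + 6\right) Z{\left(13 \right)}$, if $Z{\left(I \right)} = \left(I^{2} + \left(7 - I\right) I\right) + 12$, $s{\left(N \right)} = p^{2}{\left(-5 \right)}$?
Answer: $3193$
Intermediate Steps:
$s{\left(N \right)} = 25$ ($s{\left(N \right)} = \left(-5\right)^{2} = 25$)
$Z{\left(I \right)} = 12 + I^{2} + I \left(7 - I\right)$ ($Z{\left(I \right)} = \left(I^{2} + I \left(7 - I\right)\right) + 12 = 12 + I^{2} + I \left(7 - I\right)$)
$\left(s{\left(5 \cdot 4 \cdot 4 \right)} + 6\right) Z{\left(13 \right)} = \left(25 + 6\right) \left(12 + 7 \cdot 13\right) = 31 \left(12 + 91\right) = 31 \cdot 103 = 3193$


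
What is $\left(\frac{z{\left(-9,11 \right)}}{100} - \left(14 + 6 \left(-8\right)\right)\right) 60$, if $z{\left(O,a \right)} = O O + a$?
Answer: $\frac{10476}{5} \approx 2095.2$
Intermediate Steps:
$z{\left(O,a \right)} = a + O^{2}$ ($z{\left(O,a \right)} = O^{2} + a = a + O^{2}$)
$\left(\frac{z{\left(-9,11 \right)}}{100} - \left(14 + 6 \left(-8\right)\right)\right) 60 = \left(\frac{11 + \left(-9\right)^{2}}{100} - \left(14 + 6 \left(-8\right)\right)\right) 60 = \left(\left(11 + 81\right) \frac{1}{100} - -34\right) 60 = \left(92 \cdot \frac{1}{100} + \left(-14 + 48\right)\right) 60 = \left(\frac{23}{25} + 34\right) 60 = \frac{873}{25} \cdot 60 = \frac{10476}{5}$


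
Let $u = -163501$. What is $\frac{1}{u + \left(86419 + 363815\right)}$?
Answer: $\frac{1}{286733} \approx 3.4876 \cdot 10^{-6}$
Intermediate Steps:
$\frac{1}{u + \left(86419 + 363815\right)} = \frac{1}{-163501 + \left(86419 + 363815\right)} = \frac{1}{-163501 + 450234} = \frac{1}{286733}$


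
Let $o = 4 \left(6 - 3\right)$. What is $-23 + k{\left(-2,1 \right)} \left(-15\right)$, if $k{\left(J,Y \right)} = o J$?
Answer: $337$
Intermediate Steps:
$o = 12$ ($o = 4 \cdot 3 = 12$)
$k{\left(J,Y \right)} = 12 J$
$-23 + k{\left(-2,1 \right)} \left(-15\right) = -23 + 12 \left(-2\right) \left(-15\right) = -23 - -360 = -23 + 360 = 337$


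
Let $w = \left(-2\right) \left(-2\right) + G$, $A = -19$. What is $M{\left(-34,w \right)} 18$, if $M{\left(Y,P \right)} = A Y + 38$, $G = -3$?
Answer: $12312$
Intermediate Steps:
$w = 1$ ($w = \left(-2\right) \left(-2\right) - 3 = 4 - 3 = 1$)
$M{\left(Y,P \right)} = 38 - 19 Y$ ($M{\left(Y,P \right)} = - 19 Y + 38 = 38 - 19 Y$)
$M{\left(-34,w \right)} 18 = \left(38 - -646\right) 18 = \left(38 + 646\right) 18 = 684 \cdot 18 = 12312$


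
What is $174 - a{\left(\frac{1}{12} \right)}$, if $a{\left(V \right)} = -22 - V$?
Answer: $\frac{2353}{12} \approx 196.08$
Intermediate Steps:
$174 - a{\left(\frac{1}{12} \right)} = 174 - \left(-22 - \frac{1}{12}\right) = 174 - - \frac{265}{12} = 174 + \frac{265}{12} = \frac{2353}{12}$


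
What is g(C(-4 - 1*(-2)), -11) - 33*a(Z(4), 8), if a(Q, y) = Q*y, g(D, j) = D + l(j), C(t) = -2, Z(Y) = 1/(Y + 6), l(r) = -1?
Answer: -147/5 ≈ -29.400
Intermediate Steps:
Z(Y) = 1/(6 + Y)
g(D, j) = -1 + D (g(D, j) = D - 1 = -1 + D)
g(C(-4 - 1*(-2)), -11) - 33*a(Z(4), 8) = (-1 - 2) - 33*8/(6 + 4) = -3 - 33*8/10 = -3 - 33*⅘ = -3 - 132/5 = -147/5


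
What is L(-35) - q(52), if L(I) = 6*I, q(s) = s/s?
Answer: -211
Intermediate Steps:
q(s) = 1
L(-35) - q(52) = 6*(-35) - 1*1 = -210 - 1 = -211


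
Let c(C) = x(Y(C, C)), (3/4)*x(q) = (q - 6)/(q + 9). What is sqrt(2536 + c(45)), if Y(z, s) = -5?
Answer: sqrt(22791)/3 ≈ 50.322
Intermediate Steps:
x(q) = 4*(-6 + q)/(3*(9 + q)) (x(q) = 4*((q - 6)/(q + 9))/3 = 4*((-6 + q)/(9 + q))/3 = 4*(-6 + q)/(3*(9 + q)))
c(C) = -11/3 (c(C) = 4*(-6 - 5)/(3*(9 - 5)) = (4/3)*(-11)/4 = (4/3)*(1/4)*(-11) = -11/3)
sqrt(2536 + c(45)) = sqrt(2536 - 11/3) = sqrt(7597/3) = sqrt(22791)/3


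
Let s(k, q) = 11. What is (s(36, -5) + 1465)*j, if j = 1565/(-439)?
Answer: -2309940/439 ≈ -5261.8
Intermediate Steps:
j = -1565/439 (j = 1565*(-1/439) = -1565/439 ≈ -3.5649)
(s(36, -5) + 1465)*j = (11 + 1465)*(-1565/439) = 1476*(-1565/439) = -2309940/439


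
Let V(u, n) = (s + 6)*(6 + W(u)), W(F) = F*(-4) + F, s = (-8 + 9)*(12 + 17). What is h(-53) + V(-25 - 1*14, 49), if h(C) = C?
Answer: 4252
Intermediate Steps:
s = 29 (s = 1*29 = 29)
W(F) = -3*F (W(F) = -4*F + F = -3*F)
V(u, n) = 210 - 105*u (V(u, n) = (29 + 6)*(6 - 3*u) = 35*(6 - 3*u) = 210 - 105*u)
h(-53) + V(-25 - 1*14, 49) = -53 + (210 - 105*(-25 - 1*14)) = -53 + (210 - 105*(-25 - 14)) = -53 + (210 - 105*(-39)) = -53 + (210 + 4095) = -53 + 4305 = 4252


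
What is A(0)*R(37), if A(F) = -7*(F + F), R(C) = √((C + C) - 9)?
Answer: 0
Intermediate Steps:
R(C) = √(-9 + 2*C) (R(C) = √(2*C - 9) = √(-9 + 2*C))
A(F) = -14*F
A(0)*R(37) = (-14*0)*√(-9 + 2*37) = 0*√(-9 + 74) = 0*√65 = 0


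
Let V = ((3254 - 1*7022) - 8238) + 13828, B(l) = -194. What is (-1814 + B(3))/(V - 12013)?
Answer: 2008/10191 ≈ 0.19704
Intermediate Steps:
V = 1822 (V = ((3254 - 7022) - 8238) + 13828 = (-3768 - 8238) + 13828 = -12006 + 13828 = 1822)
(-1814 + B(3))/(V - 12013) = (-1814 - 194)/(1822 - 12013) = -2008/(-10191) = -2008*(-1/10191) = 2008/10191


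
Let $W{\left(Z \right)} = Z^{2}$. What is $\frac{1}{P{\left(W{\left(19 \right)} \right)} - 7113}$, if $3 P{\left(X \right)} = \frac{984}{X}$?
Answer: $- \frac{361}{2567465} \approx -0.00014061$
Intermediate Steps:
$P{\left(X \right)} = \frac{328}{X}$ ($P{\left(X \right)} = \frac{984 \frac{1}{X}}{3} = \frac{328}{X}$)
$\frac{1}{P{\left(W{\left(19 \right)} \right)} - 7113} = \frac{1}{\frac{328}{19^{2}} - 7113} = \frac{1}{\frac{328}{361} - 7113} = \frac{1}{- \frac{2567465}{361}} = - \frac{361}{2567465}$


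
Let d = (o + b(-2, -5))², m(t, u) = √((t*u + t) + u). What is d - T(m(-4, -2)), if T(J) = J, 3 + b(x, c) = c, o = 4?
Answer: 16 - √2 ≈ 14.586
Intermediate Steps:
m(t, u) = √(t + u + t*u) (m(t, u) = √((t + t*u) + u) = √(t + u + t*u))
b(x, c) = -3 + c
d = 16 (d = (4 + (-3 - 5))² = (4 - 8)² = (-4)² = 16)
d - T(m(-4, -2)) = 16 - √(-4 - 2 - 4*(-2)) = 16 - √(-4 - 2 + 8) = 16 - √2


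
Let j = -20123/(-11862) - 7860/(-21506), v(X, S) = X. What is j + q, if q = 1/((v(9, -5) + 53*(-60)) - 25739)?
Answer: 1900802628451/921882701565 ≈ 2.0619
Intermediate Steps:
q = -1/28910 (q = 1/((9 + 53*(-60)) - 25739) = 1/((9 - 3180) - 25739) = 1/(-3171 - 25739) = 1/(-28910) = -1/28910 ≈ -3.4590e-5)
j = 263000279/127552086 (j = -20123*(-1/11862) - 7860*(-1/21506) = 20123/11862 + 3930/10753 = 263000279/127552086 ≈ 2.0619)
j + q = 263000279/127552086 - 1/28910 = 1900802628451/921882701565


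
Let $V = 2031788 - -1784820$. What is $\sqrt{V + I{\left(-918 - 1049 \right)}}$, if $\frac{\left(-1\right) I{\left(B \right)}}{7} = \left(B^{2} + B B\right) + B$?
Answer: $i \sqrt{50336869} \approx 7094.9 i$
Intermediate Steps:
$V = 3816608$ ($V = 2031788 + 1784820 = 3816608$)
$I{\left(B \right)} = - 14 B^{2} - 7 B$ ($I{\left(B \right)} = - 7 \left(\left(B^{2} + B B\right) + B\right) = - 7 \left(\left(B^{2} + B^{2}\right) + B\right) = - 7 \left(2 B^{2} + B\right) = - 7 \left(B + 2 B^{2}\right) = - 14 B^{2} - 7 B$)
$\sqrt{V + I{\left(-918 - 1049 \right)}} = \sqrt{3816608 - 7 \left(-918 - 1049\right) \left(1 + 2 \left(-918 - 1049\right)\right)} = \sqrt{3816608 - - 13769 \left(1 + 2 \left(-1967\right)\right)} = \sqrt{3816608 - - 13769 \left(1 - 3934\right)} = \sqrt{3816608 - \left(-13769\right) \left(-3933\right)} = \sqrt{3816608 - 54153477} = \sqrt{-50336869} = i \sqrt{50336869}$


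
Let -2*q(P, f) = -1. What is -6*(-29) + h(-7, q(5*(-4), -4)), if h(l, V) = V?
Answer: 349/2 ≈ 174.50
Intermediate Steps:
q(P, f) = ½ (q(P, f) = -½*(-1) = ½)
-6*(-29) + h(-7, q(5*(-4), -4)) = -6*(-29) + ½ = 174 + ½ = 349/2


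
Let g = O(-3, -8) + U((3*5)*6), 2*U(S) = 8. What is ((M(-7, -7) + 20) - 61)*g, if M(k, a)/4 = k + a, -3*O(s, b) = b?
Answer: -1940/3 ≈ -646.67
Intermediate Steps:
O(s, b) = -b/3
M(k, a) = 4*a + 4*k (M(k, a) = 4*(k + a) = 4*(a + k) = 4*a + 4*k)
U(S) = 4 (U(S) = (½)*8 = 4)
g = 20/3 (g = -⅓*(-8) + 4 = 8/3 + 4 = 20/3 ≈ 6.6667)
((M(-7, -7) + 20) - 61)*g = (((4*(-7) + 4*(-7)) + 20) - 61)*(20/3) = (((-28 - 28) + 20) - 61)*(20/3) = ((-56 + 20) - 61)*(20/3) = (-36 - 61)*(20/3) = -97*20/3 = -1940/3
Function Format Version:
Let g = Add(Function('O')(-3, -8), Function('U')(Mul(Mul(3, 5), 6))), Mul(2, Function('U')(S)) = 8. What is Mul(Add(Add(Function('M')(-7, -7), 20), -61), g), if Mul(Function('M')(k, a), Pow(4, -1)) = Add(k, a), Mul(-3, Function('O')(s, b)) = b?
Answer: Rational(-1940, 3) ≈ -646.67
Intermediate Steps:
Function('O')(s, b) = Mul(Rational(-1, 3), b)
Function('M')(k, a) = Add(Mul(4, a), Mul(4, k)) (Function('M')(k, a) = Mul(4, Add(k, a)) = Mul(4, Add(a, k)) = Add(Mul(4, a), Mul(4, k)))
Function('U')(S) = 4 (Function('U')(S) = Mul(Rational(1, 2), 8) = 4)
g = Rational(20, 3) (g = Add(Mul(Rational(-1, 3), -8), 4) = Add(Rational(8, 3), 4) = Rational(20, 3) ≈ 6.6667)
Mul(Add(Add(Function('M')(-7, -7), 20), -61), g) = Mul(Add(Add(Add(Mul(4, -7), Mul(4, -7)), 20), -61), Rational(20, 3)) = Mul(Add(Add(Add(-28, -28), 20), -61), Rational(20, 3)) = Mul(Add(Add(-56, 20), -61), Rational(20, 3)) = Mul(Add(-36, -61), Rational(20, 3)) = Mul(-97, Rational(20, 3)) = Rational(-1940, 3)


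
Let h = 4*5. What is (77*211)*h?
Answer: 324940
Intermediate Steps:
h = 20
(77*211)*h = (77*211)*20 = 16247*20 = 324940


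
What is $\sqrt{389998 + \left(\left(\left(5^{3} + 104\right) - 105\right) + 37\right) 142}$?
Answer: $2 \sqrt{103215} \approx 642.54$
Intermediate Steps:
$\sqrt{389998 + \left(\left(\left(5^{3} + 104\right) - 105\right) + 37\right) 142} = \sqrt{389998 + \left(\left(\left(125 + 104\right) - 105\right) + 37\right) 142} = \sqrt{389998 + \left(\left(229 - 105\right) + 37\right) 142} = \sqrt{389998 + \left(124 + 37\right) 142} = \sqrt{389998 + 161 \cdot 142} = \sqrt{389998 + 22862} = \sqrt{412860} = 2 \sqrt{103215}$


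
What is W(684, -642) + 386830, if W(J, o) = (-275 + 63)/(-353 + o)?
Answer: 384896062/995 ≈ 3.8683e+5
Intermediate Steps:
W(J, o) = -212/(-353 + o)
W(684, -642) + 386830 = -212/(-353 - 642) + 386830 = -212/(-995) + 386830 = -212*(-1/995) + 386830 = 212/995 + 386830 = 384896062/995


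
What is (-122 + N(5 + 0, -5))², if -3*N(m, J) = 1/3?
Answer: 1207801/81 ≈ 14911.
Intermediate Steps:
N(m, J) = -⅑ (N(m, J) = -⅓/3 = -⅓*⅓ = -⅑)
(-122 + N(5 + 0, -5))² = (-122 - ⅑)² = (-1099/9)² = 1207801/81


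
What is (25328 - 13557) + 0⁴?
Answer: 11771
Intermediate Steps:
(25328 - 13557) + 0⁴ = 11771 + 0 = 11771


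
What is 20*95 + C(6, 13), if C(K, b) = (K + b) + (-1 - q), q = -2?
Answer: 1920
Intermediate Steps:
C(K, b) = 1 + K + b (C(K, b) = (K + b) + (-1 - 1*(-2)) = (K + b) + (-1 + 2) = (K + b) + 1 = 1 + K + b)
20*95 + C(6, 13) = 20*95 + (1 + 6 + 13) = 1900 + 20 = 1920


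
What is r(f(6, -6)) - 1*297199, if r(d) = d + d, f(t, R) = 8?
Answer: -297183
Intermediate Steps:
r(d) = 2*d
r(f(6, -6)) - 1*297199 = 2*8 - 1*297199 = 16 - 297199 = -297183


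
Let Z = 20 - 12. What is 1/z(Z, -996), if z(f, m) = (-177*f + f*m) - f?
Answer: -1/9392 ≈ -0.00010647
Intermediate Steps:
Z = 8
z(f, m) = -178*f + f*m
1/z(Z, -996) = 1/(8*(-178 - 996)) = 1/(8*(-1174)) = 1/(-9392) = -1/9392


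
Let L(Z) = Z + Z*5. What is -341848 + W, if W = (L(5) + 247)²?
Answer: -265119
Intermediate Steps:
L(Z) = 6*Z (L(Z) = Z + 5*Z = 6*Z)
W = 76729 (W = (6*5 + 247)² = (30 + 247)² = 277² = 76729)
-341848 + W = -341848 + 76729 = -265119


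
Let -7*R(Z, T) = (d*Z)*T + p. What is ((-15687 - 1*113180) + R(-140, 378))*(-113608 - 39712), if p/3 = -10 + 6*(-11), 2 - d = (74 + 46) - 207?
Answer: -583848539480/7 ≈ -8.3407e+10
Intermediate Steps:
d = 89 (d = 2 - ((74 + 46) - 207) = 2 - (120 - 207) = 2 - 1*(-87) = 2 + 87 = 89)
p = -228 (p = 3*(-10 + 6*(-11)) = 3*(-10 - 66) = 3*(-76) = -228)
R(Z, T) = 228/7 - 89*T*Z/7 (R(Z, T) = -((89*Z)*T - 228)/7 = -(89*T*Z - 228)/7 = -(-228 + 89*T*Z)/7 = 228/7 - 89*T*Z/7)
((-15687 - 1*113180) + R(-140, 378))*(-113608 - 39712) = ((-15687 - 1*113180) + (228/7 - 89/7*378*(-140)))*(-113608 - 39712) = ((-15687 - 113180) + (228/7 + 672840))*(-153320) = (-128867 + 4710108/7)*(-153320) = (3808039/7)*(-153320) = -583848539480/7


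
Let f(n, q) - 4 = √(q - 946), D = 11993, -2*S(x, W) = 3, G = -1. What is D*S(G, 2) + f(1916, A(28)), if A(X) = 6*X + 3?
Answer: -35971/2 + 5*I*√31 ≈ -17986.0 + 27.839*I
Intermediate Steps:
A(X) = 3 + 6*X
S(x, W) = -3/2 (S(x, W) = -½*3 = -3/2)
f(n, q) = 4 + √(-946 + q) (f(n, q) = 4 + √(q - 946) = 4 + √(-946 + q))
D*S(G, 2) + f(1916, A(28)) = 11993*(-3/2) + (4 + √(-946 + (3 + 6*28))) = -35979/2 + (4 + √(-946 + (3 + 168))) = -35979/2 + (4 + √(-946 + 171)) = -35979/2 + (4 + √(-775)) = -35979/2 + (4 + 5*I*√31) = -35971/2 + 5*I*√31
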